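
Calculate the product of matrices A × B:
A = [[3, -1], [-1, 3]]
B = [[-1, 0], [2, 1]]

Matrix multiplication:
C[0][0] = 3×-1 + -1×2 = -5
C[0][1] = 3×0 + -1×1 = -1
C[1][0] = -1×-1 + 3×2 = 7
C[1][1] = -1×0 + 3×1 = 3
Result: [[-5, -1], [7, 3]]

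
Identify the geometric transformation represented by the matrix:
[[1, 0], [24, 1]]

This matrix represents: vertical shear with factor 24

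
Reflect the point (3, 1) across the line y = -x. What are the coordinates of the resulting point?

Reflection across line y = -x: (3, 1) → (-1, -3)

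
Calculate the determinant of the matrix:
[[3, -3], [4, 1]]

For a 2×2 matrix [[a, b], [c, d]], det = ad - bc
det = (3)(1) - (-3)(4) = 3 - -12 = 15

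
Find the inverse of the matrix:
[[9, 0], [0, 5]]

For [[a,b],[c,d]], inverse = (1/det)·[[d,-b],[-c,a]]
det = (9)(5) - (0)(0) = 45 - 0 = 45
Inverse = (1/45)·[[5, 0], [0, 9]]
= [[1/9, 0], [0, 1/5]]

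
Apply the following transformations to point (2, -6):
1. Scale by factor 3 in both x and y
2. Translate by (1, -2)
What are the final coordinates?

Step 1: Scale (2, -6) by 3 → (6, -18)
Step 2: Translate by (1, -2) → (7, -20)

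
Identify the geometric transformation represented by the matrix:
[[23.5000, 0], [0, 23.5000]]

This matrix represents: uniform scaling by factor 23.5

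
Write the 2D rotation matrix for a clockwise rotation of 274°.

Rotation matrix formula: [[cos θ, -sin θ], [sin θ, cos θ]]
A clockwise rotation by 274° is equivalent to a counterclockwise rotation by -274°.
For θ = -274°:
cos(-274°) = 0.0698
sin(-274°) = 0.9976
Result: [[0.0698, -0.9976], [0.9976, 0.0698]]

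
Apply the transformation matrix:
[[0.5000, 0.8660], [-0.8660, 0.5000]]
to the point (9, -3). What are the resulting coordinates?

Matrix multiplication:
[[0.5000, 0.8660], [-0.8660, 0.5000]] × [9, -3]ᵀ
= [(0.5000)(9) + (0.8660)(-3), (-0.8660)(9) + (0.5000)(-3)]ᵀ
= [1.9020, -9.2940]ᵀ
Result: (1.9020, -9.2940)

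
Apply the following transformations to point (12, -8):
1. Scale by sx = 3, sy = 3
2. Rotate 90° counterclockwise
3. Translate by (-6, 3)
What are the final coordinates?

Step 1: Scale → (36, -24)
Step 2: Rotate 90° → (24, 36)
Step 3: Translate → (18, 39)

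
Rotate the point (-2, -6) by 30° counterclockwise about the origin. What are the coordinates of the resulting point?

Rotation matrix for 30°: [[cos 30°, -sin 30°], [sin 30°, cos 30°]] ≈ [[0.866025, -0.500000], [0.500000, 0.866025]]
[[0.866025, -0.500000], [0.500000, 0.866025]] × [-2, -6]ᵀ ≈ [1.2679, -6.1962]ᵀ
Result: (1.2679, -6.1962)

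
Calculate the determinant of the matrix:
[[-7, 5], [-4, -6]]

For a 2×2 matrix [[a, b], [c, d]], det = ad - bc
det = (-7)(-6) - (5)(-4) = 42 - -20 = 62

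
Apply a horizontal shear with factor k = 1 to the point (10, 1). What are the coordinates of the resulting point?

Shear matrix for horizontal shear with factor k = 1:
[[1, 1], [0, 1]]
Result: (10, 1) → (11, 1)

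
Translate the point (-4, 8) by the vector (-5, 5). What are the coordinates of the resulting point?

Translation by (-5, 5) (homogeneous matrix [[1, 0, -5], [0, 1, 5], [0, 0, 1]]):
x' = -4 + -5 = -9
y' = 8 + 5 = 13
Result: (-9, 13)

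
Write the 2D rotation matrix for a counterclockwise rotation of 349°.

Rotation matrix formula: [[cos θ, -sin θ], [sin θ, cos θ]]
For θ = 349°:
cos(349°) = 0.9816
sin(349°) = -0.1908
Result: [[0.9816, 0.1908], [-0.1908, 0.9816]]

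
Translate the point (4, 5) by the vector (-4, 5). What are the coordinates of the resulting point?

Translation by (-4, 5) (homogeneous matrix [[1, 0, -4], [0, 1, 5], [0, 0, 1]]):
x' = 4 + -4 = 0
y' = 5 + 5 = 10
Result: (0, 10)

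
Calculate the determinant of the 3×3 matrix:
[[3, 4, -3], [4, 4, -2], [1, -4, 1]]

Expansion along first row:
det = 3·det([[4,-2],[-4,1]]) - 4·det([[4,-2],[1,1]]) + -3·det([[4,4],[1,-4]])
    = 3·(4·1 - -2·-4) - 4·(4·1 - -2·1) + -3·(4·-4 - 4·1)
    = 3·-4 - 4·6 + -3·-20
    = -12 + -24 + 60 = 24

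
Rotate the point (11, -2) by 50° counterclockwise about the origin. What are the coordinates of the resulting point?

Rotation matrix for 50°: [[cos 50°, -sin 50°], [sin 50°, cos 50°]] ≈ [[0.642788, -0.766044], [0.766044, 0.642788]]
[[0.642788, -0.766044], [0.766044, 0.642788]] × [11, -2]ᵀ ≈ [8.6028, 7.1409]ᵀ
Result: (8.6028, 7.1409)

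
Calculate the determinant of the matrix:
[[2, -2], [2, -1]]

For a 2×2 matrix [[a, b], [c, d]], det = ad - bc
det = (2)(-1) - (-2)(2) = -2 - -4 = 2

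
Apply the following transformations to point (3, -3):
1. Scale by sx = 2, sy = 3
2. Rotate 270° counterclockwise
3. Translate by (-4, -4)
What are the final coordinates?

Step 1: Scale → (6, -9)
Step 2: Rotate 270° → (-9, -6)
Step 3: Translate → (-13, -10)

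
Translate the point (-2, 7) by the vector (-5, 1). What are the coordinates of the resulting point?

Translation by (-5, 1) (homogeneous matrix [[1, 0, -5], [0, 1, 1], [0, 0, 1]]):
x' = -2 + -5 = -7
y' = 7 + 1 = 8
Result: (-7, 8)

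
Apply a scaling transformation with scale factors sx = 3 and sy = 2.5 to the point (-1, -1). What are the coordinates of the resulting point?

Scaling matrix:
[[3, 0], [0, 2.50]]
Result: (-1 × 3, -1 × 2.5) = (-3, -2.5)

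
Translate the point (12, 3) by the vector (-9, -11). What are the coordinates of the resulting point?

Translation by (-9, -11) (homogeneous matrix [[1, 0, -9], [0, 1, -11], [0, 0, 1]]):
x' = 12 + -9 = 3
y' = 3 + -11 = -8
Result: (3, -8)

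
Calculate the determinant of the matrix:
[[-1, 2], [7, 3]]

For a 2×2 matrix [[a, b], [c, d]], det = ad - bc
det = (-1)(3) - (2)(7) = -3 - 14 = -17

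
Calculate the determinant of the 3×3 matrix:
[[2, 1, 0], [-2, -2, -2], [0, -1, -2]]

Expansion along first row:
det = 2·det([[-2,-2],[-1,-2]]) - 1·det([[-2,-2],[0,-2]]) + 0·det([[-2,-2],[0,-1]])
    = 2·(-2·-2 - -2·-1) - 1·(-2·-2 - -2·0) + 0·(-2·-1 - -2·0)
    = 2·2 - 1·4 + 0·2
    = 4 + -4 + 0 = 0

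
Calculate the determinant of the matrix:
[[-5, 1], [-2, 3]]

For a 2×2 matrix [[a, b], [c, d]], det = ad - bc
det = (-5)(3) - (1)(-2) = -15 - -2 = -13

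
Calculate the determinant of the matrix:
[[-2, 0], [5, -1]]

For a 2×2 matrix [[a, b], [c, d]], det = ad - bc
det = (-2)(-1) - (0)(5) = 2 - 0 = 2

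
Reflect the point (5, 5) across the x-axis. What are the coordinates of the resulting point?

Reflection across x-axis: (5, 5) → (5, -5)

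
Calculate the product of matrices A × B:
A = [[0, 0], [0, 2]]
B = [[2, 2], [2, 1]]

Matrix multiplication:
C[0][0] = 0×2 + 0×2 = 0
C[0][1] = 0×2 + 0×1 = 0
C[1][0] = 0×2 + 2×2 = 4
C[1][1] = 0×2 + 2×1 = 2
Result: [[0, 0], [4, 2]]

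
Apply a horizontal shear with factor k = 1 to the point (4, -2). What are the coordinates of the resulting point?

Shear matrix for horizontal shear with factor k = 1:
[[1, 1], [0, 1]]
Result: (4, -2) → (2, -2)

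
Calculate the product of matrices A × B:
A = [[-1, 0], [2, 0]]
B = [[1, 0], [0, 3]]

Matrix multiplication:
C[0][0] = -1×1 + 0×0 = -1
C[0][1] = -1×0 + 0×3 = 0
C[1][0] = 2×1 + 0×0 = 2
C[1][1] = 2×0 + 0×3 = 0
Result: [[-1, 0], [2, 0]]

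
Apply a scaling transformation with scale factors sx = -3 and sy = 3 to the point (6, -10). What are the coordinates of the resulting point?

Scaling matrix:
[[-3, 0], [0, 3]]
Result: (6 × -3, -10 × 3) = (-18, -30)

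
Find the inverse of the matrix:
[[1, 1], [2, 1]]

For [[a,b],[c,d]], inverse = (1/det)·[[d,-b],[-c,a]]
det = (1)(1) - (1)(2) = 1 - 2 = -1
Inverse = (1/-1)·[[1, -1], [-2, 1]]
= [[-1, 1], [2, -1]]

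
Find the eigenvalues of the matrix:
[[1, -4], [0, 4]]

Characteristic equation: det(A - λI) = 0
λ² - (trace)λ + (det) = 0
trace = 1 + 4 = 5, det = (1)(4) - (-4)(0) = 4
λ² - (5)λ + (4) = 0
λ = (5 ± √((5)² - 4·(4))) / 2 = (5 ± √9) / 2
Solving: λ = 1, 4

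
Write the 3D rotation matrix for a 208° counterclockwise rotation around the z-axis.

Rotation matrix for counterclockwise 208° around z-axis:
cos(208°) = -0.8829, sin(208°) = -0.4695
Result: [[-0.8829, 0.4695, 0], [-0.4695, -0.8829, 0], [0, 0, 1]]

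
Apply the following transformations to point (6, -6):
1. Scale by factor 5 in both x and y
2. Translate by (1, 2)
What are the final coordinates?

Step 1: Scale (6, -6) by 5 → (30, -30)
Step 2: Translate by (1, 2) → (31, -28)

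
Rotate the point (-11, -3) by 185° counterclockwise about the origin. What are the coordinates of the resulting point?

Rotation matrix for 185°: [[cos 185°, -sin 185°], [sin 185°, cos 185°]] ≈ [[-0.996195, 0.087156], [-0.087156, -0.996195]]
[[-0.996195, 0.087156], [-0.087156, -0.996195]] × [-11, -3]ᵀ ≈ [10.6967, 3.9473]ᵀ
Result: (10.6967, 3.9473)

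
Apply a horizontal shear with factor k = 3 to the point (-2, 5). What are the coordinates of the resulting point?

Shear matrix for horizontal shear with factor k = 3:
[[1, 3], [0, 1]]
Result: (-2, 5) → (13, 5)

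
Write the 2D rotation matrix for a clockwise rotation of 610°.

Rotation matrix formula: [[cos θ, -sin θ], [sin θ, cos θ]]
A clockwise rotation by 610° is equivalent to a counterclockwise rotation by -610°.
For θ = -610°:
cos(-610°) = -0.3420
sin(-610°) = 0.9397
Result: [[-0.3420, -0.9397], [0.9397, -0.3420]]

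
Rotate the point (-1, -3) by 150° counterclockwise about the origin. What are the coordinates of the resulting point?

Rotation matrix for 150°: [[cos 150°, -sin 150°], [sin 150°, cos 150°]] ≈ [[-0.866025, -0.500000], [0.500000, -0.866025]]
[[-0.866025, -0.500000], [0.500000, -0.866025]] × [-1, -3]ᵀ ≈ [2.3660, 2.0981]ᵀ
Result: (2.3660, 2.0981)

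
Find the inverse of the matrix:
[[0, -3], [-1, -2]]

For [[a,b],[c,d]], inverse = (1/det)·[[d,-b],[-c,a]]
det = (0)(-2) - (-3)(-1) = 0 - 3 = -3
Inverse = (1/-3)·[[-2, 3], [1, 0]]
= [[2/3, -1], [-1/3, 0]]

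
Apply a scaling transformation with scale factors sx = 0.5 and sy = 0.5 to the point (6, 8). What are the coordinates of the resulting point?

Scaling matrix:
[[0.50, 0], [0, 0.50]]
Result: (6 × 0.5, 8 × 0.5) = (3, 4)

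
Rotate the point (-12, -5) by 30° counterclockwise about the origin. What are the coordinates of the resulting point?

Rotation matrix for 30°: [[cos 30°, -sin 30°], [sin 30°, cos 30°]] ≈ [[0.866025, -0.500000], [0.500000, 0.866025]]
[[0.866025, -0.500000], [0.500000, 0.866025]] × [-12, -5]ᵀ ≈ [-7.8923, -10.3301]ᵀ
Result: (-7.8923, -10.3301)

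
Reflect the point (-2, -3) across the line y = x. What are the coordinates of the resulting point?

Reflection across line y = x: (-2, -3) → (-3, -2)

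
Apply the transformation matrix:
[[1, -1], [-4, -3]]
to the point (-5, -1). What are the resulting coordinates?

Matrix multiplication:
[[1, -1], [-4, -3]] × [-5, -1]ᵀ
= [(1)(-5) + (-1)(-1), (-4)(-5) + (-3)(-1)]ᵀ
= [-4, 23]ᵀ
Result: (-4, 23)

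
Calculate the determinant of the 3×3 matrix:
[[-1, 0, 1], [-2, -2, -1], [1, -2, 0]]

Expansion along first row:
det = -1·det([[-2,-1],[-2,0]]) - 0·det([[-2,-1],[1,0]]) + 1·det([[-2,-2],[1,-2]])
    = -1·(-2·0 - -1·-2) - 0·(-2·0 - -1·1) + 1·(-2·-2 - -2·1)
    = -1·-2 - 0·1 + 1·6
    = 2 + 0 + 6 = 8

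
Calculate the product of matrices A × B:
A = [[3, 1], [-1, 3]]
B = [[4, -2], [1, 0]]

Matrix multiplication:
C[0][0] = 3×4 + 1×1 = 13
C[0][1] = 3×-2 + 1×0 = -6
C[1][0] = -1×4 + 3×1 = -1
C[1][1] = -1×-2 + 3×0 = 2
Result: [[13, -6], [-1, 2]]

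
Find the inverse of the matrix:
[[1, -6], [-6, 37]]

For [[a,b],[c,d]], inverse = (1/det)·[[d,-b],[-c,a]]
det = (1)(37) - (-6)(-6) = 37 - 36 = 1
Inverse = [[37, 6], [6, 1]]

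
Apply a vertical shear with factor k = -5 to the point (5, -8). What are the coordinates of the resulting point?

Shear matrix for vertical shear with factor k = -5:
[[1, 0], [-5, 1]]
Result: (5, -8) → (5, -33)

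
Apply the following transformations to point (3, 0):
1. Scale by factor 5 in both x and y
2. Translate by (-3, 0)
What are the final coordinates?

Step 1: Scale (3, 0) by 5 → (15, 0)
Step 2: Translate by (-3, 0) → (12, 0)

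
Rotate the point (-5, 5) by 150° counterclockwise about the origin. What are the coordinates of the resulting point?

Rotation matrix for 150°: [[cos 150°, -sin 150°], [sin 150°, cos 150°]] ≈ [[-0.866025, -0.500000], [0.500000, -0.866025]]
[[-0.866025, -0.500000], [0.500000, -0.866025]] × [-5, 5]ᵀ ≈ [1.8301, -6.8301]ᵀ
Result: (1.8301, -6.8301)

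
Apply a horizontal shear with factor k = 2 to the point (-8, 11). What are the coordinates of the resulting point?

Shear matrix for horizontal shear with factor k = 2:
[[1, 2], [0, 1]]
Result: (-8, 11) → (14, 11)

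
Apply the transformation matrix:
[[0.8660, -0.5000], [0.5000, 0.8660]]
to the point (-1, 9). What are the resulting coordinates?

Matrix multiplication:
[[0.8660, -0.5000], [0.5000, 0.8660]] × [-1, 9]ᵀ
= [(0.8660)(-1) + (-0.5000)(9), (0.5000)(-1) + (0.8660)(9)]ᵀ
= [-5.3660, 7.2940]ᵀ
Result: (-5.3660, 7.2940)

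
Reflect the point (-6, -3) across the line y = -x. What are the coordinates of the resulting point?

Reflection across line y = -x: (-6, -3) → (3, 6)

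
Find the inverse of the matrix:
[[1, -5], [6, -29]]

For [[a,b],[c,d]], inverse = (1/det)·[[d,-b],[-c,a]]
det = (1)(-29) - (-5)(6) = -29 - -30 = 1
Inverse = [[-29, 5], [-6, 1]]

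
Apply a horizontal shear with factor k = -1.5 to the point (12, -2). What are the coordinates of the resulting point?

Shear matrix for horizontal shear with factor k = -1.5:
[[1, -1.50], [0, 1]]
Result: (12, -2) → (15, -2)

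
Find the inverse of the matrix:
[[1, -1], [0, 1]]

For [[a,b],[c,d]], inverse = (1/det)·[[d,-b],[-c,a]]
det = (1)(1) - (-1)(0) = 1 - 0 = 1
Inverse = [[1, 1], [0, 1]]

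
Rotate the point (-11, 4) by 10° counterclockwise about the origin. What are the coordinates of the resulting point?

Rotation matrix for 10°: [[cos 10°, -sin 10°], [sin 10°, cos 10°]] ≈ [[0.984808, -0.173648], [0.173648, 0.984808]]
[[0.984808, -0.173648], [0.173648, 0.984808]] × [-11, 4]ᵀ ≈ [-11.5275, 2.0291]ᵀ
Result: (-11.5275, 2.0291)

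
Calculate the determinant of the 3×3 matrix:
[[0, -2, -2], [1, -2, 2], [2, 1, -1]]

Expansion along first row:
det = 0·det([[-2,2],[1,-1]]) - -2·det([[1,2],[2,-1]]) + -2·det([[1,-2],[2,1]])
    = 0·(-2·-1 - 2·1) - -2·(1·-1 - 2·2) + -2·(1·1 - -2·2)
    = 0·0 - -2·-5 + -2·5
    = 0 + -10 + -10 = -20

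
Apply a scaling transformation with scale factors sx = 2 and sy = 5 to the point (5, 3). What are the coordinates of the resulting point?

Scaling matrix:
[[2, 0], [0, 5]]
Result: (5 × 2, 3 × 5) = (10, 15)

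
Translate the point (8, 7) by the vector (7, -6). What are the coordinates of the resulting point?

Translation by (7, -6) (homogeneous matrix [[1, 0, 7], [0, 1, -6], [0, 0, 1]]):
x' = 8 + 7 = 15
y' = 7 + -6 = 1
Result: (15, 1)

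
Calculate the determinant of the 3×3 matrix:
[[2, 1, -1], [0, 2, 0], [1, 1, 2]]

Expansion along first row:
det = 2·det([[2,0],[1,2]]) - 1·det([[0,0],[1,2]]) + -1·det([[0,2],[1,1]])
    = 2·(2·2 - 0·1) - 1·(0·2 - 0·1) + -1·(0·1 - 2·1)
    = 2·4 - 1·0 + -1·-2
    = 8 + 0 + 2 = 10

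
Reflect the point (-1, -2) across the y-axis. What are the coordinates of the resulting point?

Reflection across y-axis: (-1, -2) → (1, -2)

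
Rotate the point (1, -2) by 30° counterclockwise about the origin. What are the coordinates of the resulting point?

Rotation matrix for 30°: [[cos 30°, -sin 30°], [sin 30°, cos 30°]] ≈ [[0.866025, -0.500000], [0.500000, 0.866025]]
[[0.866025, -0.500000], [0.500000, 0.866025]] × [1, -2]ᵀ ≈ [1.8660, -1.2321]ᵀ
Result: (1.8660, -1.2321)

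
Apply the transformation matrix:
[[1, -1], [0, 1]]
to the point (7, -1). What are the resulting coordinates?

Matrix multiplication:
[[1, -1], [0, 1]] × [7, -1]ᵀ
= [(1)(7) + (-1)(-1), (0)(7) + (1)(-1)]ᵀ
= [8, -1]ᵀ
Result: (8, -1)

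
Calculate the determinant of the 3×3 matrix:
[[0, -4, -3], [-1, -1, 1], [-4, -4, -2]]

Expansion along first row:
det = 0·det([[-1,1],[-4,-2]]) - -4·det([[-1,1],[-4,-2]]) + -3·det([[-1,-1],[-4,-4]])
    = 0·(-1·-2 - 1·-4) - -4·(-1·-2 - 1·-4) + -3·(-1·-4 - -1·-4)
    = 0·6 - -4·6 + -3·0
    = 0 + 24 + 0 = 24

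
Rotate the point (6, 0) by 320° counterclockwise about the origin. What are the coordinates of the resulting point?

Rotation matrix for 320°: [[cos 320°, -sin 320°], [sin 320°, cos 320°]] ≈ [[0.766044, 0.642788], [-0.642788, 0.766044]]
[[0.766044, 0.642788], [-0.642788, 0.766044]] × [6, 0]ᵀ ≈ [4.5963, -3.8567]ᵀ
Result: (4.5963, -3.8567)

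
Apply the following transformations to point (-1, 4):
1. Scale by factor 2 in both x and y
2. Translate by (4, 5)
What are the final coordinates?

Step 1: Scale (-1, 4) by 2 → (-2, 8)
Step 2: Translate by (4, 5) → (2, 13)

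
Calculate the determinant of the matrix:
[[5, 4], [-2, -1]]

For a 2×2 matrix [[a, b], [c, d]], det = ad - bc
det = (5)(-1) - (4)(-2) = -5 - -8 = 3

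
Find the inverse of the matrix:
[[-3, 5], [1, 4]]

For [[a,b],[c,d]], inverse = (1/det)·[[d,-b],[-c,a]]
det = (-3)(4) - (5)(1) = -12 - 5 = -17
Inverse = (1/-17)·[[4, -5], [-1, -3]]
= [[-4/17, 5/17], [1/17, 3/17]]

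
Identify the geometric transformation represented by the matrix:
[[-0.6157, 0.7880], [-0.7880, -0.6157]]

This matrix represents: rotation by 232° counterclockwise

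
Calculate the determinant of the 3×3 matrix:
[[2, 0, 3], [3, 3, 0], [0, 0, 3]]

Expansion along first row:
det = 2·det([[3,0],[0,3]]) - 0·det([[3,0],[0,3]]) + 3·det([[3,3],[0,0]])
    = 2·(3·3 - 0·0) - 0·(3·3 - 0·0) + 3·(3·0 - 3·0)
    = 2·9 - 0·9 + 3·0
    = 18 + 0 + 0 = 18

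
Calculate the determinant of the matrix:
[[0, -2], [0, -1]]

For a 2×2 matrix [[a, b], [c, d]], det = ad - bc
det = (0)(-1) - (-2)(0) = 0 - 0 = 0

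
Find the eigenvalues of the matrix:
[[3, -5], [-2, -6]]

Characteristic equation: det(A - λI) = 0
λ² - (trace)λ + (det) = 0
trace = 3 + -6 = -3, det = (3)(-6) - (-5)(-2) = -28
λ² - (-3)λ + (-28) = 0
λ = (-3 ± √((-3)² - 4·(-28))) / 2 = (-3 ± √121) / 2
Solving: λ = -7, 4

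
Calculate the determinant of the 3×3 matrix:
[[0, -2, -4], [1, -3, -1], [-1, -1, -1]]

Expansion along first row:
det = 0·det([[-3,-1],[-1,-1]]) - -2·det([[1,-1],[-1,-1]]) + -4·det([[1,-3],[-1,-1]])
    = 0·(-3·-1 - -1·-1) - -2·(1·-1 - -1·-1) + -4·(1·-1 - -3·-1)
    = 0·2 - -2·-2 + -4·-4
    = 0 + -4 + 16 = 12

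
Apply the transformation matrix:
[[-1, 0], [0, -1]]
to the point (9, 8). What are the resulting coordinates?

Matrix multiplication:
[[-1, 0], [0, -1]] × [9, 8]ᵀ
= [(-1)(9) + (0)(8), (0)(9) + (-1)(8)]ᵀ
= [-9, -8]ᵀ
Result: (-9, -8)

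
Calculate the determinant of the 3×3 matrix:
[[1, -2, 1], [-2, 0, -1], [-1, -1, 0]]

Expansion along first row:
det = 1·det([[0,-1],[-1,0]]) - -2·det([[-2,-1],[-1,0]]) + 1·det([[-2,0],[-1,-1]])
    = 1·(0·0 - -1·-1) - -2·(-2·0 - -1·-1) + 1·(-2·-1 - 0·-1)
    = 1·-1 - -2·-1 + 1·2
    = -1 + -2 + 2 = -1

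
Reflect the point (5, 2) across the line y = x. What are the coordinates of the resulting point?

Reflection across line y = x: (5, 2) → (2, 5)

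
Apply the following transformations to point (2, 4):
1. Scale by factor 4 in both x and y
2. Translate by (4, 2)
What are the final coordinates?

Step 1: Scale (2, 4) by 4 → (8, 16)
Step 2: Translate by (4, 2) → (12, 18)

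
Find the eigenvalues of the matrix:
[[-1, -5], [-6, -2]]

Characteristic equation: det(A - λI) = 0
λ² - (trace)λ + (det) = 0
trace = -1 + -2 = -3, det = (-1)(-2) - (-5)(-6) = -28
λ² - (-3)λ + (-28) = 0
λ = (-3 ± √((-3)² - 4·(-28))) / 2 = (-3 ± √121) / 2
Solving: λ = -7, 4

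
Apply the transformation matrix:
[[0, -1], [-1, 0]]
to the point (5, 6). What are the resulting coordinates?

Matrix multiplication:
[[0, -1], [-1, 0]] × [5, 6]ᵀ
= [(0)(5) + (-1)(6), (-1)(5) + (0)(6)]ᵀ
= [-6, -5]ᵀ
Result: (-6, -5)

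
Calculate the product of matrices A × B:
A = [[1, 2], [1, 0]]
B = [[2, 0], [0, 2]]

Matrix multiplication:
C[0][0] = 1×2 + 2×0 = 2
C[0][1] = 1×0 + 2×2 = 4
C[1][0] = 1×2 + 0×0 = 2
C[1][1] = 1×0 + 0×2 = 0
Result: [[2, 4], [2, 0]]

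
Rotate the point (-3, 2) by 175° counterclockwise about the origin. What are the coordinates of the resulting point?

Rotation matrix for 175°: [[cos 175°, -sin 175°], [sin 175°, cos 175°]] ≈ [[-0.996195, -0.087156], [0.087156, -0.996195]]
[[-0.996195, -0.087156], [0.087156, -0.996195]] × [-3, 2]ᵀ ≈ [2.8143, -2.2539]ᵀ
Result: (2.8143, -2.2539)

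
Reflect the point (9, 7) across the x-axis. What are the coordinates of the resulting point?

Reflection across x-axis: (9, 7) → (9, -7)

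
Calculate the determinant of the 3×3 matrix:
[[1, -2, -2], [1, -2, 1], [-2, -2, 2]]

Expansion along first row:
det = 1·det([[-2,1],[-2,2]]) - -2·det([[1,1],[-2,2]]) + -2·det([[1,-2],[-2,-2]])
    = 1·(-2·2 - 1·-2) - -2·(1·2 - 1·-2) + -2·(1·-2 - -2·-2)
    = 1·-2 - -2·4 + -2·-6
    = -2 + 8 + 12 = 18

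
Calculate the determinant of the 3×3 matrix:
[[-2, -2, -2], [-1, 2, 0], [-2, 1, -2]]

Expansion along first row:
det = -2·det([[2,0],[1,-2]]) - -2·det([[-1,0],[-2,-2]]) + -2·det([[-1,2],[-2,1]])
    = -2·(2·-2 - 0·1) - -2·(-1·-2 - 0·-2) + -2·(-1·1 - 2·-2)
    = -2·-4 - -2·2 + -2·3
    = 8 + 4 + -6 = 6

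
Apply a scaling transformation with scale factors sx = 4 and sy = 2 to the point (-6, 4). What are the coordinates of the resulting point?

Scaling matrix:
[[4, 0], [0, 2]]
Result: (-6 × 4, 4 × 2) = (-24, 8)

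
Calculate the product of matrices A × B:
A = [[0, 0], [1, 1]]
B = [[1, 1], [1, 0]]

Matrix multiplication:
C[0][0] = 0×1 + 0×1 = 0
C[0][1] = 0×1 + 0×0 = 0
C[1][0] = 1×1 + 1×1 = 2
C[1][1] = 1×1 + 1×0 = 1
Result: [[0, 0], [2, 1]]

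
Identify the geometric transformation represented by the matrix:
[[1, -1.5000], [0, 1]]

This matrix represents: horizontal shear with factor -1.5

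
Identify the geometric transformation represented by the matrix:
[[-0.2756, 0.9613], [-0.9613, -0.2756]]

This matrix represents: rotation by 254° counterclockwise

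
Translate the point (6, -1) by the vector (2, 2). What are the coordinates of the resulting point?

Translation by (2, 2) (homogeneous matrix [[1, 0, 2], [0, 1, 2], [0, 0, 1]]):
x' = 6 + 2 = 8
y' = -1 + 2 = 1
Result: (8, 1)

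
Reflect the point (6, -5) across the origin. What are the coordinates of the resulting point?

Reflection across origin: (6, -5) → (-6, 5)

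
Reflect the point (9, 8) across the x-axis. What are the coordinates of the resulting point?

Reflection across x-axis: (9, 8) → (9, -8)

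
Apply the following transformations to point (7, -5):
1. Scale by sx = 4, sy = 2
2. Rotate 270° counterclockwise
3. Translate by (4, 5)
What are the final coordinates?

Step 1: Scale → (28, -10)
Step 2: Rotate 270° → (-10, -28)
Step 3: Translate → (-6, -23)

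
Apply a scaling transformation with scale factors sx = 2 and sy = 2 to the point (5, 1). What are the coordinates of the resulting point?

Scaling matrix:
[[2, 0], [0, 2]]
Result: (5 × 2, 1 × 2) = (10, 2)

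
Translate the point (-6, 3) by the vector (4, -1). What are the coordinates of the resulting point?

Translation by (4, -1) (homogeneous matrix [[1, 0, 4], [0, 1, -1], [0, 0, 1]]):
x' = -6 + 4 = -2
y' = 3 + -1 = 2
Result: (-2, 2)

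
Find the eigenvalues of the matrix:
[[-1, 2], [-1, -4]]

Characteristic equation: det(A - λI) = 0
λ² - (trace)λ + (det) = 0
trace = -1 + -4 = -5, det = (-1)(-4) - (2)(-1) = 6
λ² - (-5)λ + (6) = 0
λ = (-5 ± √((-5)² - 4·(6))) / 2 = (-5 ± √1) / 2
Solving: λ = -3, -2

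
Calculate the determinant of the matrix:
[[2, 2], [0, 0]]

For a 2×2 matrix [[a, b], [c, d]], det = ad - bc
det = (2)(0) - (2)(0) = 0 - 0 = 0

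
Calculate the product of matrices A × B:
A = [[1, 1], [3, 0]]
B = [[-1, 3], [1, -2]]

Matrix multiplication:
C[0][0] = 1×-1 + 1×1 = 0
C[0][1] = 1×3 + 1×-2 = 1
C[1][0] = 3×-1 + 0×1 = -3
C[1][1] = 3×3 + 0×-2 = 9
Result: [[0, 1], [-3, 9]]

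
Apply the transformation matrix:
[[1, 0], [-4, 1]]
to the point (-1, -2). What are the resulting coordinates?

Matrix multiplication:
[[1, 0], [-4, 1]] × [-1, -2]ᵀ
= [(1)(-1) + (0)(-2), (-4)(-1) + (1)(-2)]ᵀ
= [-1, 2]ᵀ
Result: (-1, 2)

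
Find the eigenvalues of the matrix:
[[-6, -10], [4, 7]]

Characteristic equation: det(A - λI) = 0
λ² - (trace)λ + (det) = 0
trace = -6 + 7 = 1, det = (-6)(7) - (-10)(4) = -2
λ² - (1)λ + (-2) = 0
λ = (1 ± √((1)² - 4·(-2))) / 2 = (1 ± √9) / 2
Solving: λ = -1, 2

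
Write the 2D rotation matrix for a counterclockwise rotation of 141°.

Rotation matrix formula: [[cos θ, -sin θ], [sin θ, cos θ]]
For θ = 141°:
cos(141°) = -0.7771
sin(141°) = 0.6293
Result: [[-0.7771, -0.6293], [0.6293, -0.7771]]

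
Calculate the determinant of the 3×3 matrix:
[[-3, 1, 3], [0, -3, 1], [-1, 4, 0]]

Expansion along first row:
det = -3·det([[-3,1],[4,0]]) - 1·det([[0,1],[-1,0]]) + 3·det([[0,-3],[-1,4]])
    = -3·(-3·0 - 1·4) - 1·(0·0 - 1·-1) + 3·(0·4 - -3·-1)
    = -3·-4 - 1·1 + 3·-3
    = 12 + -1 + -9 = 2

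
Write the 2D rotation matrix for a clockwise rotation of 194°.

Rotation matrix formula: [[cos θ, -sin θ], [sin θ, cos θ]]
A clockwise rotation by 194° is equivalent to a counterclockwise rotation by -194°.
For θ = -194°:
cos(-194°) = -0.9703
sin(-194°) = 0.2419
Result: [[-0.9703, -0.2419], [0.2419, -0.9703]]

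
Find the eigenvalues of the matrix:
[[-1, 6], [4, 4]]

Characteristic equation: det(A - λI) = 0
λ² - (trace)λ + (det) = 0
trace = -1 + 4 = 3, det = (-1)(4) - (6)(4) = -28
λ² - (3)λ + (-28) = 0
λ = (3 ± √((3)² - 4·(-28))) / 2 = (3 ± √121) / 2
Solving: λ = -4, 7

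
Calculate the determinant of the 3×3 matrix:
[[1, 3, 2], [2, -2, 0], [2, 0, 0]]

Expansion along first row:
det = 1·det([[-2,0],[0,0]]) - 3·det([[2,0],[2,0]]) + 2·det([[2,-2],[2,0]])
    = 1·(-2·0 - 0·0) - 3·(2·0 - 0·2) + 2·(2·0 - -2·2)
    = 1·0 - 3·0 + 2·4
    = 0 + 0 + 8 = 8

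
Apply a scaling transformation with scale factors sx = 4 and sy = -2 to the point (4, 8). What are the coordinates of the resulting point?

Scaling matrix:
[[4, 0], [0, -2]]
Result: (4 × 4, 8 × -2) = (16, -16)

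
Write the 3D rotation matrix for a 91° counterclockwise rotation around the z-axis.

Rotation matrix for counterclockwise 91° around z-axis:
cos(91°) = -0.0175, sin(91°) = 0.9998
Result: [[-0.0175, -0.9998, 0], [0.9998, -0.0175, 0], [0, 0, 1]]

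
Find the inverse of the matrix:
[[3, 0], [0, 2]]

For [[a,b],[c,d]], inverse = (1/det)·[[d,-b],[-c,a]]
det = (3)(2) - (0)(0) = 6 - 0 = 6
Inverse = (1/6)·[[2, 0], [0, 3]]
= [[1/3, 0], [0, 1/2]]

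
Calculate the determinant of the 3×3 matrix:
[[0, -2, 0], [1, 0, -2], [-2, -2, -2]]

Expansion along first row:
det = 0·det([[0,-2],[-2,-2]]) - -2·det([[1,-2],[-2,-2]]) + 0·det([[1,0],[-2,-2]])
    = 0·(0·-2 - -2·-2) - -2·(1·-2 - -2·-2) + 0·(1·-2 - 0·-2)
    = 0·-4 - -2·-6 + 0·-2
    = 0 + -12 + 0 = -12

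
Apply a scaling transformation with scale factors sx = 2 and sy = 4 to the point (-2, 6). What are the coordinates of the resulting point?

Scaling matrix:
[[2, 0], [0, 4]]
Result: (-2 × 2, 6 × 4) = (-4, 24)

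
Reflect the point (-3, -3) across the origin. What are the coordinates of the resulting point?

Reflection across origin: (-3, -3) → (3, 3)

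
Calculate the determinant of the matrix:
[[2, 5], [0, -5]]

For a 2×2 matrix [[a, b], [c, d]], det = ad - bc
det = (2)(-5) - (5)(0) = -10 - 0 = -10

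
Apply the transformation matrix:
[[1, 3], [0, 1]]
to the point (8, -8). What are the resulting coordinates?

Matrix multiplication:
[[1, 3], [0, 1]] × [8, -8]ᵀ
= [(1)(8) + (3)(-8), (0)(8) + (1)(-8)]ᵀ
= [-16, -8]ᵀ
Result: (-16, -8)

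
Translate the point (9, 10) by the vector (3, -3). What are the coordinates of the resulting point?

Translation by (3, -3) (homogeneous matrix [[1, 0, 3], [0, 1, -3], [0, 0, 1]]):
x' = 9 + 3 = 12
y' = 10 + -3 = 7
Result: (12, 7)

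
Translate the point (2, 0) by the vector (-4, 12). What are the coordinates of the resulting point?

Translation by (-4, 12) (homogeneous matrix [[1, 0, -4], [0, 1, 12], [0, 0, 1]]):
x' = 2 + -4 = -2
y' = 0 + 12 = 12
Result: (-2, 12)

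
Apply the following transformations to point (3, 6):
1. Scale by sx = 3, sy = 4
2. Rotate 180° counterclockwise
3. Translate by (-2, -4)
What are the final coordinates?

Step 1: Scale → (9, 24)
Step 2: Rotate 180° → (-9, -24)
Step 3: Translate → (-11, -28)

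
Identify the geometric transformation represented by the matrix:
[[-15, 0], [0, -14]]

This matrix represents: non-uniform scaling by sx = -15, sy = -14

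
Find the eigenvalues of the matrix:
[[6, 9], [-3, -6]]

Characteristic equation: det(A - λI) = 0
λ² - (trace)λ + (det) = 0
trace = 6 + -6 = 0, det = (6)(-6) - (9)(-3) = -9
λ² - (0)λ + (-9) = 0
λ = (0 ± √((0)² - 4·(-9))) / 2 = (0 ± √36) / 2
Solving: λ = -3, 3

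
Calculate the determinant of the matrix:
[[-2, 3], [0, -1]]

For a 2×2 matrix [[a, b], [c, d]], det = ad - bc
det = (-2)(-1) - (3)(0) = 2 - 0 = 2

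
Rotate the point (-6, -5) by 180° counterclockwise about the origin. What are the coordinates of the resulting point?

Rotation matrix for 180°: [[cos 180°, -sin 180°], [sin 180°, cos 180°]] = [[-1, 0], [0, -1]]
[[-1, 0], [0, -1]] × [-6, -5]ᵀ = [6, 5]ᵀ
Result: (6, 5)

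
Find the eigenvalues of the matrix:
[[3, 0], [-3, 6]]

Characteristic equation: det(A - λI) = 0
λ² - (trace)λ + (det) = 0
trace = 3 + 6 = 9, det = (3)(6) - (0)(-3) = 18
λ² - (9)λ + (18) = 0
λ = (9 ± √((9)² - 4·(18))) / 2 = (9 ± √9) / 2
Solving: λ = 3, 6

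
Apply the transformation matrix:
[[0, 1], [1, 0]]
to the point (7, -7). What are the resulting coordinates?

Matrix multiplication:
[[0, 1], [1, 0]] × [7, -7]ᵀ
= [(0)(7) + (1)(-7), (1)(7) + (0)(-7)]ᵀ
= [-7, 7]ᵀ
Result: (-7, 7)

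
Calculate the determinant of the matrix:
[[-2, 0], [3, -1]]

For a 2×2 matrix [[a, b], [c, d]], det = ad - bc
det = (-2)(-1) - (0)(3) = 2 - 0 = 2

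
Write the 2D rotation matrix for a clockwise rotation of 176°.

Rotation matrix formula: [[cos θ, -sin θ], [sin θ, cos θ]]
A clockwise rotation by 176° is equivalent to a counterclockwise rotation by -176°.
For θ = -176°:
cos(-176°) = -0.9976
sin(-176°) = -0.0698
Result: [[-0.9976, 0.0698], [-0.0698, -0.9976]]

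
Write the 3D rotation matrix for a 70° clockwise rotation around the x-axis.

Rotation matrix for clockwise 70° around x-axis:
A clockwise rotation by 70° is a counterclockwise rotation by -70°.
cos(-70°) = 0.3420, sin(-70°) = -0.9397
Result: [[1, 0, 0], [0, 0.3420, 0.9397], [0, -0.9397, 0.3420]]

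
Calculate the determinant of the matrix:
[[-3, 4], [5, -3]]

For a 2×2 matrix [[a, b], [c, d]], det = ad - bc
det = (-3)(-3) - (4)(5) = 9 - 20 = -11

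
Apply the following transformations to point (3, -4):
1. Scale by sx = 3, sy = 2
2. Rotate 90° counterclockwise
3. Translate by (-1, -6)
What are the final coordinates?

Step 1: Scale → (9, -8)
Step 2: Rotate 90° → (8, 9)
Step 3: Translate → (7, 3)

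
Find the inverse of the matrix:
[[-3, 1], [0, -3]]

For [[a,b],[c,d]], inverse = (1/det)·[[d,-b],[-c,a]]
det = (-3)(-3) - (1)(0) = 9 - 0 = 9
Inverse = (1/9)·[[-3, -1], [0, -3]]
= [[-1/3, -1/9], [0, -1/3]]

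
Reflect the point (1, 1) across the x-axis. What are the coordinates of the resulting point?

Reflection across x-axis: (1, 1) → (1, -1)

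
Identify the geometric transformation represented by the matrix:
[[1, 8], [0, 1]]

This matrix represents: horizontal shear with factor 8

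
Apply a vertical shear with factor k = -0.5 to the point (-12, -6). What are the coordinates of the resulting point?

Shear matrix for vertical shear with factor k = -0.5:
[[1, 0], [-0.50, 1]]
Result: (-12, -6) → (-12, 0)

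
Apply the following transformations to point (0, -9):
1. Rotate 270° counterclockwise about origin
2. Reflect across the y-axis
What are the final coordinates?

Step 1: Rotate 270° → (-9, 0)
Step 2: Reflect across y-axis → (9, 0)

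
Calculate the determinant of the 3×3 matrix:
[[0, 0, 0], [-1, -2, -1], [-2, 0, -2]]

Expansion along first row:
det = 0·det([[-2,-1],[0,-2]]) - 0·det([[-1,-1],[-2,-2]]) + 0·det([[-1,-2],[-2,0]])
    = 0·(-2·-2 - -1·0) - 0·(-1·-2 - -1·-2) + 0·(-1·0 - -2·-2)
    = 0·4 - 0·0 + 0·-4
    = 0 + 0 + 0 = 0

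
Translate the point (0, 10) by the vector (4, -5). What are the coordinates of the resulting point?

Translation by (4, -5) (homogeneous matrix [[1, 0, 4], [0, 1, -5], [0, 0, 1]]):
x' = 0 + 4 = 4
y' = 10 + -5 = 5
Result: (4, 5)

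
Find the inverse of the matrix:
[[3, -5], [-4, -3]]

For [[a,b],[c,d]], inverse = (1/det)·[[d,-b],[-c,a]]
det = (3)(-3) - (-5)(-4) = -9 - 20 = -29
Inverse = (1/-29)·[[-3, 5], [4, 3]]
= [[3/29, -5/29], [-4/29, -3/29]]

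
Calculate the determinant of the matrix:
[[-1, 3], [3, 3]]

For a 2×2 matrix [[a, b], [c, d]], det = ad - bc
det = (-1)(3) - (3)(3) = -3 - 9 = -12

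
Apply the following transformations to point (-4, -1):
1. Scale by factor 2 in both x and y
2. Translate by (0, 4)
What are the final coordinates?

Step 1: Scale (-4, -1) by 2 → (-8, -2)
Step 2: Translate by (0, 4) → (-8, 2)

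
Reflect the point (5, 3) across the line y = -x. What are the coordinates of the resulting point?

Reflection across line y = -x: (5, 3) → (-3, -5)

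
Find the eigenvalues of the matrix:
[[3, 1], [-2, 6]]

Characteristic equation: det(A - λI) = 0
λ² - (trace)λ + (det) = 0
trace = 3 + 6 = 9, det = (3)(6) - (1)(-2) = 20
λ² - (9)λ + (20) = 0
λ = (9 ± √((9)² - 4·(20))) / 2 = (9 ± √1) / 2
Solving: λ = 4, 5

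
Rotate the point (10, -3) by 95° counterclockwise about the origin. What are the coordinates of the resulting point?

Rotation matrix for 95°: [[cos 95°, -sin 95°], [sin 95°, cos 95°]] ≈ [[-0.087156, -0.996195], [0.996195, -0.087156]]
[[-0.087156, -0.996195], [0.996195, -0.087156]] × [10, -3]ᵀ ≈ [2.1170, 10.2234]ᵀ
Result: (2.1170, 10.2234)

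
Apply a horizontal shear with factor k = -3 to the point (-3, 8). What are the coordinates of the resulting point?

Shear matrix for horizontal shear with factor k = -3:
[[1, -3], [0, 1]]
Result: (-3, 8) → (-27, 8)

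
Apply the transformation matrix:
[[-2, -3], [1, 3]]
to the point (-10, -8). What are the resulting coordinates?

Matrix multiplication:
[[-2, -3], [1, 3]] × [-10, -8]ᵀ
= [(-2)(-10) + (-3)(-8), (1)(-10) + (3)(-8)]ᵀ
= [44, -34]ᵀ
Result: (44, -34)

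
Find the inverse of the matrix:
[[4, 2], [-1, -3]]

For [[a,b],[c,d]], inverse = (1/det)·[[d,-b],[-c,a]]
det = (4)(-3) - (2)(-1) = -12 - -2 = -10
Inverse = (1/-10)·[[-3, -2], [1, 4]]
= [[3/10, 1/5], [-1/10, -2/5]]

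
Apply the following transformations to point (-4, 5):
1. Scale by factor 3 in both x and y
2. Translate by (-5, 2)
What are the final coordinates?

Step 1: Scale (-4, 5) by 3 → (-12, 15)
Step 2: Translate by (-5, 2) → (-17, 17)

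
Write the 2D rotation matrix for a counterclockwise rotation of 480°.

Rotation matrix formula: [[cos θ, -sin θ], [sin θ, cos θ]]
For θ = 480°:
cos(480°) = -1/2
sin(480°) = √3/2
Result: [[-1/2, -√3/2], [√3/2, -1/2]]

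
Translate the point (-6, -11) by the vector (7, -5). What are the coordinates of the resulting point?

Translation by (7, -5) (homogeneous matrix [[1, 0, 7], [0, 1, -5], [0, 0, 1]]):
x' = -6 + 7 = 1
y' = -11 + -5 = -16
Result: (1, -16)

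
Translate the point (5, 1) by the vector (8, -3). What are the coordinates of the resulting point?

Translation by (8, -3) (homogeneous matrix [[1, 0, 8], [0, 1, -3], [0, 0, 1]]):
x' = 5 + 8 = 13
y' = 1 + -3 = -2
Result: (13, -2)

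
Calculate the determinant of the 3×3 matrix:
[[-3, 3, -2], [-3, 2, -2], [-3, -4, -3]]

Expansion along first row:
det = -3·det([[2,-2],[-4,-3]]) - 3·det([[-3,-2],[-3,-3]]) + -2·det([[-3,2],[-3,-4]])
    = -3·(2·-3 - -2·-4) - 3·(-3·-3 - -2·-3) + -2·(-3·-4 - 2·-3)
    = -3·-14 - 3·3 + -2·18
    = 42 + -9 + -36 = -3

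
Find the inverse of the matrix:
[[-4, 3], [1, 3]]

For [[a,b],[c,d]], inverse = (1/det)·[[d,-b],[-c,a]]
det = (-4)(3) - (3)(1) = -12 - 3 = -15
Inverse = (1/-15)·[[3, -3], [-1, -4]]
= [[-1/5, 1/5], [1/15, 4/15]]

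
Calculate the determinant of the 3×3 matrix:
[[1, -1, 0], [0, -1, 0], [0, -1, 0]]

Expansion along first row:
det = 1·det([[-1,0],[-1,0]]) - -1·det([[0,0],[0,0]]) + 0·det([[0,-1],[0,-1]])
    = 1·(-1·0 - 0·-1) - -1·(0·0 - 0·0) + 0·(0·-1 - -1·0)
    = 1·0 - -1·0 + 0·0
    = 0 + 0 + 0 = 0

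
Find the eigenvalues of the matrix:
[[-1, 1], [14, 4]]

Characteristic equation: det(A - λI) = 0
λ² - (trace)λ + (det) = 0
trace = -1 + 4 = 3, det = (-1)(4) - (1)(14) = -18
λ² - (3)λ + (-18) = 0
λ = (3 ± √((3)² - 4·(-18))) / 2 = (3 ± √81) / 2
Solving: λ = -3, 6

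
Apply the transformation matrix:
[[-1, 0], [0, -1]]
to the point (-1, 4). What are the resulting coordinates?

Matrix multiplication:
[[-1, 0], [0, -1]] × [-1, 4]ᵀ
= [(-1)(-1) + (0)(4), (0)(-1) + (-1)(4)]ᵀ
= [1, -4]ᵀ
Result: (1, -4)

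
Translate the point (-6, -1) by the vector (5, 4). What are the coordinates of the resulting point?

Translation by (5, 4) (homogeneous matrix [[1, 0, 5], [0, 1, 4], [0, 0, 1]]):
x' = -6 + 5 = -1
y' = -1 + 4 = 3
Result: (-1, 3)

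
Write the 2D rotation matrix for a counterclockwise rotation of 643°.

Rotation matrix formula: [[cos θ, -sin θ], [sin θ, cos θ]]
For θ = 643°:
cos(643°) = 0.2250
sin(643°) = -0.9744
Result: [[0.2250, 0.9744], [-0.9744, 0.2250]]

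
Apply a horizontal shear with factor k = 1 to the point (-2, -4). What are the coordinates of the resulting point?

Shear matrix for horizontal shear with factor k = 1:
[[1, 1], [0, 1]]
Result: (-2, -4) → (-6, -4)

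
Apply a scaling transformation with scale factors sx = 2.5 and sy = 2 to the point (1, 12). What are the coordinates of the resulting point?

Scaling matrix:
[[2.50, 0], [0, 2]]
Result: (1 × 2.5, 12 × 2) = (2.5, 24)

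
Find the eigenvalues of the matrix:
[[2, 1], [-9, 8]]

Characteristic equation: det(A - λI) = 0
λ² - (trace)λ + (det) = 0
trace = 2 + 8 = 10, det = (2)(8) - (1)(-9) = 25
λ² - (10)λ + (25) = 0
λ = (10 ± √((10)² - 4·(25))) / 2 = (10 ± √0) / 2
Solving: λ = 5, 5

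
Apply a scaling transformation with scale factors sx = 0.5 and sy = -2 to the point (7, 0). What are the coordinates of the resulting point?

Scaling matrix:
[[0.50, 0], [0, -2]]
Result: (7 × 0.5, 0 × -2) = (3.5, 0)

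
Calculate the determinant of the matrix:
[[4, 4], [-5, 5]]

For a 2×2 matrix [[a, b], [c, d]], det = ad - bc
det = (4)(5) - (4)(-5) = 20 - -20 = 40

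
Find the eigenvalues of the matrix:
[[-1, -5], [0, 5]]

Characteristic equation: det(A - λI) = 0
λ² - (trace)λ + (det) = 0
trace = -1 + 5 = 4, det = (-1)(5) - (-5)(0) = -5
λ² - (4)λ + (-5) = 0
λ = (4 ± √((4)² - 4·(-5))) / 2 = (4 ± √36) / 2
Solving: λ = -1, 5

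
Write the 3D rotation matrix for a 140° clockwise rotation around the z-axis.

Rotation matrix for clockwise 140° around z-axis:
A clockwise rotation by 140° is a counterclockwise rotation by -140°.
cos(-140°) = -0.7660, sin(-140°) = -0.6428
Result: [[-0.7660, 0.6428, 0], [-0.6428, -0.7660, 0], [0, 0, 1]]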